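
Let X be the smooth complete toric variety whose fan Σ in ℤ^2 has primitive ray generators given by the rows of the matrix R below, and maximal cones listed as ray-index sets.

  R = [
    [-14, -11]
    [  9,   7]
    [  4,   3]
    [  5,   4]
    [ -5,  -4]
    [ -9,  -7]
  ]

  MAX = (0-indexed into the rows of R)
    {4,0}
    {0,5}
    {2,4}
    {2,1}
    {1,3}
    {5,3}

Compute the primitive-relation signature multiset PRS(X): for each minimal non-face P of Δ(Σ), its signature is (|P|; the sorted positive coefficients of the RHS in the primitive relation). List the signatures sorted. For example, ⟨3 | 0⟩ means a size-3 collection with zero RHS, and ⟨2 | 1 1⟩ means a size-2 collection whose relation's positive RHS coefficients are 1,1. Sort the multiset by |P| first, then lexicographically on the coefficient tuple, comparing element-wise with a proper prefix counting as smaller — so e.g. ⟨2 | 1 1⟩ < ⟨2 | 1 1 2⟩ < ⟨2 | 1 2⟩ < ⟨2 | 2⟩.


The 9 primitive collections of Σ (r=6, n=2):

  {1,5}:  v_{1} + v_{5} = 0 ; sig = ⟨2 | 0⟩
  {3,4}:  v_{3} + v_{4} = 0 ; sig = ⟨2 | 0⟩
  {0,1}:  v_{0} + v_{1} = v_{4} ; sig = ⟨2 | 1⟩
  {0,3}:  v_{0} + v_{3} = v_{5} ; sig = ⟨2 | 1⟩
  {1,4}:  v_{1} + v_{4} = v_{2} ; sig = ⟨2 | 1⟩
  {2,3}:  v_{2} + v_{3} = v_{1} ; sig = ⟨2 | 1⟩
  {2,5}:  v_{2} + v_{5} = v_{4} ; sig = ⟨2 | 1⟩
  {4,5}:  v_{4} + v_{5} = v_{0} ; sig = ⟨2 | 1⟩
  {0,2}:  v_{0} + v_{2} = 2·v_{4} ; sig = ⟨2 | 2⟩

so the primitive-relation signature multiset is
    ⟨2 | 0⟩
    ⟨2 | 0⟩
    ⟨2 | 1⟩
    ⟨2 | 1⟩
    ⟨2 | 1⟩
    ⟨2 | 1⟩
    ⟨2 | 1⟩
    ⟨2 | 1⟩
    ⟨2 | 2⟩


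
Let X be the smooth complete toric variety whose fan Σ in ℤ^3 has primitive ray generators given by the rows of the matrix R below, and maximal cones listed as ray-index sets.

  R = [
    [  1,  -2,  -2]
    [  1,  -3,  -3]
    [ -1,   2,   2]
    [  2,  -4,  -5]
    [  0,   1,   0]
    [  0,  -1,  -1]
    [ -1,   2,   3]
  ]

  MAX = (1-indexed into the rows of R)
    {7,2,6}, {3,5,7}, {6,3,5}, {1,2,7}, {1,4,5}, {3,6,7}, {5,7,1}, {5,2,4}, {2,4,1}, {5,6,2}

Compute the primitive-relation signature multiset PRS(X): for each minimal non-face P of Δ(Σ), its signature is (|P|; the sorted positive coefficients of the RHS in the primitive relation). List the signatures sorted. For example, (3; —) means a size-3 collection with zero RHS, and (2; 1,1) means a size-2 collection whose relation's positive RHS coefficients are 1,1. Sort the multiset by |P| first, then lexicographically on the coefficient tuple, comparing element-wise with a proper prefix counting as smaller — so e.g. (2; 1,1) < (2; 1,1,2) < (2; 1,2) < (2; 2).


9 minimal non-faces of Δ(Σ) (on 7 rays):

  {1,3}:  v_{1} + v_{3} = 0 — sig = (2; —)
  {1,6}:  v_{1} + v_{6} = v_{2} — sig = (2; 1)
  {2,3}:  v_{2} + v_{3} = v_{6} — sig = (2; 1)
  {4,7}:  v_{4} + v_{7} = v_{1} — sig = (2; 1)
  {3,4}:  v_{3} + v_{4} = v_{2} + v_{5} — sig = (2; 1,1)
  {4,6}:  v_{4} + v_{6} = 2·v_{2} + v_{5} — sig = (2; 1,2)
  {2,5,7}:  v_{2} + v_{5} + v_{7} = 0 — sig = (3; —)
  {1,2,5}:  v_{1} + v_{2} + v_{5} = v_{4} — sig = (3; 1)
  {5,6,7}:  v_{5} + v_{6} + v_{7} = v_{3} — sig = (3; 1)

Sorted signature multiset PRS(X):
    |P|=2: 6 collections, coeffs (), (1), (1), (1), (1,1), (1,2)
    |P|=3: 3 collections, coeffs (), (1), (1)


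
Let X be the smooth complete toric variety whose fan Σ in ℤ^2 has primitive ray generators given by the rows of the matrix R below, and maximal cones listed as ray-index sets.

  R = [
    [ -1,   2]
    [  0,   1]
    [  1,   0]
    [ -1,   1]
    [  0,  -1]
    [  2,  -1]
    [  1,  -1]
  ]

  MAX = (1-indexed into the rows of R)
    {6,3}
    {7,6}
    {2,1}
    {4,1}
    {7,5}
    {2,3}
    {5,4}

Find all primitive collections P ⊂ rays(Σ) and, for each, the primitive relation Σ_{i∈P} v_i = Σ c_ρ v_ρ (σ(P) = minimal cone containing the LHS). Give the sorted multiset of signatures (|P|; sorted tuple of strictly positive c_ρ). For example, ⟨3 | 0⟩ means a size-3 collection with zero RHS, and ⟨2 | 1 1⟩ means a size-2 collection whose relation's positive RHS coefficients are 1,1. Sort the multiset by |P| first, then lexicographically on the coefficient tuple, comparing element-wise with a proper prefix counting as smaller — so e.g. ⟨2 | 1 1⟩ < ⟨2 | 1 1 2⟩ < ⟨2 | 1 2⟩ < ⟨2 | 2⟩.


Δ(Σ) — 7 vertices, 14 min non-faces:

  • {2,5}:  v_{2} + v_{5} = 0 ; sig = ⟨2 | 0⟩
  • {4,7}:  v_{4} + v_{7} = 0 ; sig = ⟨2 | 0⟩
  • {1,5}:  v_{1} + v_{5} = v_{4} ; sig = ⟨2 | 1⟩
  • {1,7}:  v_{1} + v_{7} = v_{2} ; sig = ⟨2 | 1⟩
  • {2,4}:  v_{2} + v_{4} = v_{1} ; sig = ⟨2 | 1⟩
  • {2,7}:  v_{2} + v_{7} = v_{3} ; sig = ⟨2 | 1⟩
  • {3,4}:  v_{3} + v_{4} = v_{2} ; sig = ⟨2 | 1⟩
  • {3,5}:  v_{3} + v_{5} = v_{7} ; sig = ⟨2 | 1⟩
  • {3,7}:  v_{3} + v_{7} = v_{6} ; sig = ⟨2 | 1⟩
  • {4,6}:  v_{4} + v_{6} = v_{3} ; sig = ⟨2 | 1⟩
  • {1,6}:  v_{1} + v_{6} = v_{2} + v_{3} ; sig = ⟨2 | 1 1⟩
  • {1,3}:  v_{1} + v_{3} = 2·v_{2} ; sig = ⟨2 | 2⟩
  • {2,6}:  v_{2} + v_{6} = 2·v_{3} ; sig = ⟨2 | 2⟩
  • {5,6}:  v_{5} + v_{6} = 2·v_{7} ; sig = ⟨2 | 2⟩

Sorted signature multiset PRS(X):
{ ⟨2 | 0⟩ ×2,  ⟨2 | 1⟩ ×8,  ⟨2 | 1 1⟩,  ⟨2 | 2⟩ ×3 }


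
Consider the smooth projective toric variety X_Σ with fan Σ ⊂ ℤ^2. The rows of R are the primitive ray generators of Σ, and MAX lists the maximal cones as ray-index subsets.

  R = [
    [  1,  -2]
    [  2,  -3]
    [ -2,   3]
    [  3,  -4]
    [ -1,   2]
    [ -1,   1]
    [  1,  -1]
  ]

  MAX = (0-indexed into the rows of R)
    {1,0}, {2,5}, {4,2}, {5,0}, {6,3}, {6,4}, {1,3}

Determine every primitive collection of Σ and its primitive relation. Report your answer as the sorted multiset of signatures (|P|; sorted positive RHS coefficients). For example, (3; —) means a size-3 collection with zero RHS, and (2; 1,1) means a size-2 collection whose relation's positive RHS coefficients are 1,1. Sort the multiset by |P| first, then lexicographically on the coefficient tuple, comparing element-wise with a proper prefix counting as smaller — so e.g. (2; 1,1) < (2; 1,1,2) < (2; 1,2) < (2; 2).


The 14 primitive collections of Σ (r=7, n=2):

  • {0,4}:  v_{0} + v_{4} = 0  →  sig = (2; —)
  • {1,2}:  v_{1} + v_{2} = 0  →  sig = (2; —)
  • {5,6}:  v_{5} + v_{6} = 0  →  sig = (2; —)
  • {0,2}:  v_{0} + v_{2} = v_{5}  →  sig = (2; 1)
  • {0,6}:  v_{0} + v_{6} = v_{1}  →  sig = (2; 1)
  • {1,4}:  v_{1} + v_{4} = v_{6}  →  sig = (2; 1)
  • {1,5}:  v_{1} + v_{5} = v_{0}  →  sig = (2; 1)
  • {1,6}:  v_{1} + v_{6} = v_{3}  →  sig = (2; 1)
  • {2,3}:  v_{2} + v_{3} = v_{6}  →  sig = (2; 1)
  • {2,6}:  v_{2} + v_{6} = v_{4}  →  sig = (2; 1)
  • {3,5}:  v_{3} + v_{5} = v_{1}  →  sig = (2; 1)
  • {4,5}:  v_{4} + v_{5} = v_{2}  →  sig = (2; 1)
  • {0,3}:  v_{0} + v_{3} = 2·v_{1}  →  sig = (2; 2)
  • {3,4}:  v_{3} + v_{4} = 2·v_{6}  →  sig = (2; 2)

Hence PRS(X_Σ) =
    |P|=2: 14 collections, coeffs (), (), (), (1), (1), (1), (1), (1), (1), (1), (1), (1), (2), (2)


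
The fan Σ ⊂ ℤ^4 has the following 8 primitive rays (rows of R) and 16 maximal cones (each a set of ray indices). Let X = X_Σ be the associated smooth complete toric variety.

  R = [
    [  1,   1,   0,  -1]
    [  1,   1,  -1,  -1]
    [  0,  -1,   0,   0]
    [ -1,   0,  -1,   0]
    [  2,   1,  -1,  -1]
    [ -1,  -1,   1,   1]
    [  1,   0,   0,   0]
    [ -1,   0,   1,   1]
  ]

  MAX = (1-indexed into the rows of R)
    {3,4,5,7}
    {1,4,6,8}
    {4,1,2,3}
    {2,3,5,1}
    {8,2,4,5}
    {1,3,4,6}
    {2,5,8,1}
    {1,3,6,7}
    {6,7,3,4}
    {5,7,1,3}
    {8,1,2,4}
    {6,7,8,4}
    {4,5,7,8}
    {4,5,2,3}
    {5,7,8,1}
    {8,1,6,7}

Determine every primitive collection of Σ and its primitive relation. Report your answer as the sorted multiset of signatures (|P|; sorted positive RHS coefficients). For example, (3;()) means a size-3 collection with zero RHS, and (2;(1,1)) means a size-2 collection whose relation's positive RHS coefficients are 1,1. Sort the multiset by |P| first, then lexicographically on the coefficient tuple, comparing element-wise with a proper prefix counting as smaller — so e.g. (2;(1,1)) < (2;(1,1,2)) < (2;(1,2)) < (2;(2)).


|primitive collections| = 6. Relations:

  P = {2,6}:  v_{2} + v_{6} = 0 — sig = (2;())
  P = {2,7}:  v_{2} + v_{7} = v_{5} — sig = (2;(1))
  P = {3,8}:  v_{3} + v_{8} = v_{6} — sig = (2;(1))
  P = {5,6}:  v_{5} + v_{6} = v_{7} — sig = (2;(1))
  P = {1,4,7}:  v_{1} + v_{4} + v_{7} = v_{2} — sig = (3;(1))
  P = {1,4,5}:  v_{1} + v_{4} + v_{5} = 2·v_{2} — sig = (3;(2))

Hence PRS(X_Σ) =
[(2;()), (2;(1)), (2;(1)), (2;(1)), (3;(1)), (3;(2))]


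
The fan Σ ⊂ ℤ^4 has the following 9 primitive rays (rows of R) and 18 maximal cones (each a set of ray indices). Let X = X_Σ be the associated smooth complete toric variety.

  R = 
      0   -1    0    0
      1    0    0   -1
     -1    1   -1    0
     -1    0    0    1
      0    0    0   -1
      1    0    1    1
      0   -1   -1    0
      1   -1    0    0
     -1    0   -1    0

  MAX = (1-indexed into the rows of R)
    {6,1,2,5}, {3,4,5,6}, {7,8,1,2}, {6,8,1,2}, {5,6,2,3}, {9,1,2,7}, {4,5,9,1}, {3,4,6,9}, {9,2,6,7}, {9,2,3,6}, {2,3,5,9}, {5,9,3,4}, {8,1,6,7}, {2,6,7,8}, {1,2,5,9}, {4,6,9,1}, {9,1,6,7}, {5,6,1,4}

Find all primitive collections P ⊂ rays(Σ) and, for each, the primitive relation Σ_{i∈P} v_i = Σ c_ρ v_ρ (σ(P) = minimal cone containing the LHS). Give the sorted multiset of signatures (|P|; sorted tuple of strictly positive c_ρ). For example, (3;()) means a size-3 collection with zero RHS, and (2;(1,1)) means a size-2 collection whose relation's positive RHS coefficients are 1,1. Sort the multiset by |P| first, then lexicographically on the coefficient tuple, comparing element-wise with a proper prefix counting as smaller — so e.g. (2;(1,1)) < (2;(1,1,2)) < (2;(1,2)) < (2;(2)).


12 collections generate NE(X_Σ); each relation:

  P={2,4}:  v_{2} + v_{4} = 0  so sig = (2;())
  P={1,3}:  v_{1} + v_{3} = v_{9}  so sig = (2;(1))
  P={8,9}:  v_{8} + v_{9} = v_{7}  so sig = (2;(1))
  P={5,8}:  v_{5} + v_{8} = v_{1} + v_{2}  so sig = (2;(1,1))
  P={4,8}:  v_{4} + v_{8} = v_{1} + v_{6} + v_{9}  so sig = (2;(1,1,1))
  P={5,7}:  v_{5} + v_{7} = v_{1} + v_{2} + v_{9}  so sig = (2;(1,1,1))
  P={3,8}:  v_{3} + v_{8} = v_{2} + v_{6} + 2·v_{9}  so sig = (2;(1,1,2))
  P={4,7}:  v_{4} + v_{7} = v_{1} + v_{6} + 2·v_{9}  so sig = (2;(1,1,2))
  P={3,7}:  v_{3} + v_{7} = v_{2} + v_{6} + 3·v_{9}  so sig = (2;(1,1,3))
  P={5,6,9}:  v_{5} + v_{6} + v_{9} = 0  so sig = (3;())
  P={1,2,6,9}:  v_{1} + v_{2} + v_{6} + v_{9} = v_{8}  so sig = (4;(1))
  P={1,2,6,7}:  v_{1} + v_{2} + v_{6} + v_{7} = 2·v_{8}  so sig = (4;(2))

Signatures (|P|; sorted positive RHS coefficients), sorted:
    (2;())
    (2;(1))
    (2;(1))
    (2;(1,1))
    (2;(1,1,1))
    (2;(1,1,1))
    (2;(1,1,2))
    (2;(1,1,2))
    (2;(1,1,3))
    (3;())
    (4;(1))
    (4;(2))


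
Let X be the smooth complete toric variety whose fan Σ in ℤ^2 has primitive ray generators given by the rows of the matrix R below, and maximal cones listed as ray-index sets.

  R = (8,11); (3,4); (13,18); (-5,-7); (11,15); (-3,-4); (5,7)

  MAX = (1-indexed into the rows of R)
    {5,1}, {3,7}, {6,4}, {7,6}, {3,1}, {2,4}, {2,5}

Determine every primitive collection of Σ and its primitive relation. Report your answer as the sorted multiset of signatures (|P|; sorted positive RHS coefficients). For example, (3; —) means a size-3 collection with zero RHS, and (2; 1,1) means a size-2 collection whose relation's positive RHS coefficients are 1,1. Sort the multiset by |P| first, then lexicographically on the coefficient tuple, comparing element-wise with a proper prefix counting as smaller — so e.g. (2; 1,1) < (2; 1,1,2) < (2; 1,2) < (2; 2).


The 14 primitive collections of Σ (r=7, n=2):

  P = {2,6}:  v_{2} + v_{6} = 0  →  sig = (2; —)
  P = {4,7}:  v_{4} + v_{7} = 0  →  sig = (2; —)
  P = {1,2}:  v_{1} + v_{2} = v_{5}  →  sig = (2; 1)
  P = {1,4}:  v_{1} + v_{4} = v_{2}  →  sig = (2; 1)
  P = {1,6}:  v_{1} + v_{6} = v_{7}  →  sig = (2; 1)
  P = {1,7}:  v_{1} + v_{7} = v_{3}  →  sig = (2; 1)
  P = {2,7}:  v_{2} + v_{7} = v_{1}  →  sig = (2; 1)
  P = {3,4}:  v_{3} + v_{4} = v_{1}  →  sig = (2; 1)
  P = {5,6}:  v_{5} + v_{6} = v_{1}  →  sig = (2; 1)
  P = {2,3}:  v_{2} + v_{3} = 2·v_{1}  →  sig = (2; 2)
  P = {3,6}:  v_{3} + v_{6} = 2·v_{7}  →  sig = (2; 2)
  P = {4,5}:  v_{4} + v_{5} = 2·v_{2}  →  sig = (2; 2)
  P = {5,7}:  v_{5} + v_{7} = 2·v_{1}  →  sig = (2; 2)
  P = {3,5}:  v_{3} + v_{5} = 3·v_{1}  →  sig = (2; 3)

Signatures (|P|; sorted positive RHS coefficients), sorted:
{ (2; —) ×2,  (2; 1) ×7,  (2; 2) ×4,  (2; 3) }


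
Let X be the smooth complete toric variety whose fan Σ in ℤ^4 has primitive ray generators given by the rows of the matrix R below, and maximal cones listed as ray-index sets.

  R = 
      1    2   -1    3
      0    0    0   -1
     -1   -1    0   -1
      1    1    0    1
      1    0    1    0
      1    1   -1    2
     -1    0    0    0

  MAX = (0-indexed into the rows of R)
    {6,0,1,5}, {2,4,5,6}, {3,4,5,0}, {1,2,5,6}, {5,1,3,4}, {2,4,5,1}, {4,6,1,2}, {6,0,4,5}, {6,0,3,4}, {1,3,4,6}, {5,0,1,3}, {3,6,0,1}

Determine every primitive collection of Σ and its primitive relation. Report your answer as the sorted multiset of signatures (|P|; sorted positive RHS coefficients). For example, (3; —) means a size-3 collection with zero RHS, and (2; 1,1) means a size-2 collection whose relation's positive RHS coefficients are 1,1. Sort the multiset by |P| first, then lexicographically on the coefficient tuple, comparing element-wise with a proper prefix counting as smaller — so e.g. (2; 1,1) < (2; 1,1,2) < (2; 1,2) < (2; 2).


Σ has 5 primitive collections:

  {2,3}:  v_{2} + v_{3} = 0  →  sig = (2; —)
  {0,2}:  v_{0} + v_{2} = v_{5} + v_{6}  →  sig = (2; 1,1)
  {3,5,6}:  v_{3} + v_{5} + v_{6} = v_{0}  →  sig = (3; 1)
  {0,1,4}:  v_{0} + v_{1} + v_{4} = 2·v_{3}  →  sig = (3; 2)
  {1,4,5,6}:  v_{1} + v_{4} + v_{5} + v_{6} = v_{3}  →  sig = (4; 1)

Sorted signature multiset PRS(X):
    (2; —)
    (2; 1,1)
    (3; 1)
    (3; 2)
    (4; 1)


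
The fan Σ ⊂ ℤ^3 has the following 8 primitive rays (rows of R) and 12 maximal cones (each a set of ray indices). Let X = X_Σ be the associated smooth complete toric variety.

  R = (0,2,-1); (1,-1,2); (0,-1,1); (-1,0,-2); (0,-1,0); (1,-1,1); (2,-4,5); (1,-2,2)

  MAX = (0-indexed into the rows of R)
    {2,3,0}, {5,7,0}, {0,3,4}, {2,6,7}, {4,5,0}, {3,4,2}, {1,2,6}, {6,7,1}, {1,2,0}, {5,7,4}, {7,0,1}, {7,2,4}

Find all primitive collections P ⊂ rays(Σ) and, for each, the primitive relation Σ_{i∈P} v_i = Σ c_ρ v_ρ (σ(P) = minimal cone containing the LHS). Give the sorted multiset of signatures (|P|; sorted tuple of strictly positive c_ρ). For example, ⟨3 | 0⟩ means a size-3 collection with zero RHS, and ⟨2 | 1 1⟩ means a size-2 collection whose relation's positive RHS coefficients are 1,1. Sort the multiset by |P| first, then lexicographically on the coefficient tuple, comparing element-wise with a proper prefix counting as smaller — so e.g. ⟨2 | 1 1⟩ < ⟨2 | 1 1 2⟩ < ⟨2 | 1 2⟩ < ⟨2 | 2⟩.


Σ has 14 primitive collections:

  {1,3}:  v_{1} + v_{3} = v_{4}  ⟹  sig = ⟨2 | 1⟩
  {1,4}:  v_{1} + v_{4} = v_{7}  ⟹  sig = ⟨2 | 1⟩
  {2,5}:  v_{2} + v_{5} = v_{7}  ⟹  sig = ⟨2 | 1⟩
  {3,6}:  v_{3} + v_{6} = v_{2} + v_{4} + v_{7}  ⟹  sig = ⟨2 | 1 1 1⟩
  {1,5}:  v_{1} + v_{5} = v_{0} + 2·v_{7}  ⟹  sig = ⟨2 | 1 2⟩
  {4,6}:  v_{4} + v_{6} = v_{2} + 2·v_{7}  ⟹  sig = ⟨2 | 1 2⟩
  {5,6}:  v_{5} + v_{6} = v_{1} + 2·v_{7}  ⟹  sig = ⟨2 | 1 2⟩
  {3,5}:  v_{3} + v_{5} = v_{0} + 3·v_{4}  ⟹  sig = ⟨2 | 1 3⟩
  {0,6}:  v_{0} + v_{6} = 2·v_{1}  ⟹  sig = ⟨2 | 2⟩
  {3,7}:  v_{3} + v_{7} = 2·v_{4}  ⟹  sig = ⟨2 | 2⟩
  {0,2,4}:  v_{0} + v_{2} + v_{4} = 0  ⟹  sig = ⟨3 | 0⟩
  {0,2,7}:  v_{0} + v_{2} + v_{7} = v_{1}  ⟹  sig = ⟨3 | 1⟩
  {0,4,7}:  v_{0} + v_{4} + v_{7} = v_{5}  ⟹  sig = ⟨3 | 1⟩
  {1,2,7}:  v_{1} + v_{2} + v_{7} = v_{6}  ⟹  sig = ⟨3 | 1⟩

Sorted signature multiset PRS(X):
    |P|=2: 10 collections, coeffs (1), (1), (1), (1,1,1), (1,2), (1,2), (1,2), (1,3), (2), (2)
    |P|=3: 4 collections, coeffs (), (1), (1), (1)


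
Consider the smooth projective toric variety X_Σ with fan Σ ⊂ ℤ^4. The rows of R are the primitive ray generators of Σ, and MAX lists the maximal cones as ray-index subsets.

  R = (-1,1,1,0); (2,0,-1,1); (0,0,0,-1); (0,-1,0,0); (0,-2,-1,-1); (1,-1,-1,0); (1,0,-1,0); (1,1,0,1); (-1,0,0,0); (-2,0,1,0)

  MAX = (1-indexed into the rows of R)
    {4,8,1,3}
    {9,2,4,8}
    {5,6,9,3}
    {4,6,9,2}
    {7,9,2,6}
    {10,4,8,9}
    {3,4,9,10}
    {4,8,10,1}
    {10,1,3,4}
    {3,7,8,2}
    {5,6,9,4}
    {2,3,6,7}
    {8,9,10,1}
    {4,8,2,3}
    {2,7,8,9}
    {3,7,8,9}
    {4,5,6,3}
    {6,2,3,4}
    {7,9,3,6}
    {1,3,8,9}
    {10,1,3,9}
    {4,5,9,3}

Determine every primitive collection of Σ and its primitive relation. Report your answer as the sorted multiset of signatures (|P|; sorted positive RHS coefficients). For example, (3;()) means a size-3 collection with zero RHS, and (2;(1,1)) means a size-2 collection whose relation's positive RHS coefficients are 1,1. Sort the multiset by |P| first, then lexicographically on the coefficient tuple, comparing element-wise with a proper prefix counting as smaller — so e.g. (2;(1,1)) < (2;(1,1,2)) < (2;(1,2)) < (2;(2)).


The 18 primitive collections of Σ (r=10, n=4):

  P = {1,6}:  v_{1} + v_{6} = 0  so sig = (2;())
  P = {1,2}:  v_{1} + v_{2} = v_{8}  so sig = (2;(1))
  P = {4,7}:  v_{4} + v_{7} = v_{6}  so sig = (2;(1))
  P = {5,8}:  v_{5} + v_{8} = v_{6}  so sig = (2;(1))
  P = {6,8}:  v_{6} + v_{8} = v_{2}  so sig = (2;(1))
  P = {7,10}:  v_{7} + v_{10} = v_{9}  so sig = (2;(1))
  P = {6,10}:  v_{6} + v_{10} = v_{4} + v_{9}  so sig = (2;(1,1))
  P = {1,5}:  v_{1} + v_{5} = v_{3} + v_{4} + v_{9}  so sig = (2;(1,1,1))
  P = {1,7}:  v_{1} + v_{7} = v_{3} + v_{8} + v_{9}  so sig = (2;(1,1,1))
  P = {2,10}:  v_{2} + v_{10} = v_{4} + v_{8} + v_{9}  so sig = (2;(1,1,1))
  P = {5,7}:  v_{5} + v_{7} = v_{3} + 2·v_{6} + v_{9}  so sig = (2;(1,1,2))
  P = {5,10}:  v_{5} + v_{10} = v_{3} + 2·v_{4} + 2·v_{9}  so sig = (2;(1,2,2))
  P = {2,5}:  v_{2} + v_{5} = 2·v_{6}  so sig = (2;(2))
  P = {1,4,9}:  v_{1} + v_{4} + v_{9} = v_{10}  so sig = (3;(1))
  P = {2,3,9}:  v_{2} + v_{3} + v_{9} = v_{7}  so sig = (3;(1))
  P = {3,8,10}:  v_{3} + v_{8} + v_{10} = v_{1}  so sig = (3;(1))
  P = {3,4,8,9}:  v_{3} + v_{4} + v_{8} + v_{9} = 0  so sig = (4;())
  P = {3,4,6,9}:  v_{3} + v_{4} + v_{6} + v_{9} = v_{5}  so sig = (4;(1))

Sorted signature multiset PRS(X):
{ (2;()),  (2;(1)) ×5,  (2;(1,1)),  (2;(1,1,1)) ×3,  (2;(1,1,2)),  (2;(1,2,2)),  (2;(2)),  (3;(1)) ×3,  (4;()),  (4;(1)) }


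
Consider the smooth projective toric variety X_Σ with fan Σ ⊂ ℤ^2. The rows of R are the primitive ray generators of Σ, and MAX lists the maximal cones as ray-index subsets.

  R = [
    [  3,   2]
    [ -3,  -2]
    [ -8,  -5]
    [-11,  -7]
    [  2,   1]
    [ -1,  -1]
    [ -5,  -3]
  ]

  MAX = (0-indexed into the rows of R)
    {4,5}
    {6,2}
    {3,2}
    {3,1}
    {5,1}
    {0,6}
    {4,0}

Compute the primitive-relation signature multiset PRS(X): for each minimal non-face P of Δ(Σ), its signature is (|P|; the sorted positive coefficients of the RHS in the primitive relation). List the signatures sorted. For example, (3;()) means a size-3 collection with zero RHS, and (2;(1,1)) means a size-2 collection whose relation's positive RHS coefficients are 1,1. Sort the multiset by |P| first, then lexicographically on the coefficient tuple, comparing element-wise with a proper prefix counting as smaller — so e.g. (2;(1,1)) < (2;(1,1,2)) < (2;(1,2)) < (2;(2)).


14 collections generate NE(X_Σ); each relation:

  {0,1}:  v_{0} + v_{1} = 0 ; sig = (2;())
  {0,2}:  v_{0} + v_{2} = v_{6} ; sig = (2;(1))
  {0,3}:  v_{0} + v_{3} = v_{2} ; sig = (2;(1))
  {0,5}:  v_{0} + v_{5} = v_{4} ; sig = (2;(1))
  {1,2}:  v_{1} + v_{2} = v_{3} ; sig = (2;(1))
  {1,4}:  v_{1} + v_{4} = v_{5} ; sig = (2;(1))
  {1,6}:  v_{1} + v_{6} = v_{2} ; sig = (2;(1))
  {4,6}:  v_{4} + v_{6} = v_{1} ; sig = (2;(1))
  {2,4}:  v_{2} + v_{4} = 2·v_{1} ; sig = (2;(2))
  {3,6}:  v_{3} + v_{6} = 2·v_{2} ; sig = (2;(2))
  {5,6}:  v_{5} + v_{6} = 2·v_{1} ; sig = (2;(2))
  {2,5}:  v_{2} + v_{5} = 3·v_{1} ; sig = (2;(3))
  {3,4}:  v_{3} + v_{4} = 3·v_{1} ; sig = (2;(3))
  {3,5}:  v_{3} + v_{5} = 4·v_{1} ; sig = (2;(4))

Signatures (|P|; sorted positive RHS coefficients), sorted:
{ (2;()),  (2;(1)) ×7,  (2;(2)) ×3,  (2;(3)) ×2,  (2;(4)) }


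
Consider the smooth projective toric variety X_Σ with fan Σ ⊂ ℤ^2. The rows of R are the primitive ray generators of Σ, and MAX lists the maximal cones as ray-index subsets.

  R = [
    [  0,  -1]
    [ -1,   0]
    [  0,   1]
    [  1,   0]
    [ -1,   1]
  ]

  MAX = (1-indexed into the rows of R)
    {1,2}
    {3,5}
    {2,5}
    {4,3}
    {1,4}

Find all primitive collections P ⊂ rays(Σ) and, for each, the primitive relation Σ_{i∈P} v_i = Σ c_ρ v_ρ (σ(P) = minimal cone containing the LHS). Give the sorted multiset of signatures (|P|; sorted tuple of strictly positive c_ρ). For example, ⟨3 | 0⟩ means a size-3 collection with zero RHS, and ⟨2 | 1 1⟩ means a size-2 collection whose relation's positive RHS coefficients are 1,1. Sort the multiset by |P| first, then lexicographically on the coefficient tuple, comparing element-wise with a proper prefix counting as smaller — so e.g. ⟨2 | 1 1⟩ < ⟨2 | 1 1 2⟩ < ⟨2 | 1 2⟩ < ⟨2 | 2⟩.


|primitive collections| = 5. Relations:

  • {1,3}:  v_{1} + v_{3} = 0  so sig = ⟨2 | 0⟩
  • {2,4}:  v_{2} + v_{4} = 0  so sig = ⟨2 | 0⟩
  • {1,5}:  v_{1} + v_{5} = v_{2}  so sig = ⟨2 | 1⟩
  • {2,3}:  v_{2} + v_{3} = v_{5}  so sig = ⟨2 | 1⟩
  • {4,5}:  v_{4} + v_{5} = v_{3}  so sig = ⟨2 | 1⟩

Hence PRS(X_Σ) =
    ⟨2 | 0⟩
    ⟨2 | 0⟩
    ⟨2 | 1⟩
    ⟨2 | 1⟩
    ⟨2 | 1⟩


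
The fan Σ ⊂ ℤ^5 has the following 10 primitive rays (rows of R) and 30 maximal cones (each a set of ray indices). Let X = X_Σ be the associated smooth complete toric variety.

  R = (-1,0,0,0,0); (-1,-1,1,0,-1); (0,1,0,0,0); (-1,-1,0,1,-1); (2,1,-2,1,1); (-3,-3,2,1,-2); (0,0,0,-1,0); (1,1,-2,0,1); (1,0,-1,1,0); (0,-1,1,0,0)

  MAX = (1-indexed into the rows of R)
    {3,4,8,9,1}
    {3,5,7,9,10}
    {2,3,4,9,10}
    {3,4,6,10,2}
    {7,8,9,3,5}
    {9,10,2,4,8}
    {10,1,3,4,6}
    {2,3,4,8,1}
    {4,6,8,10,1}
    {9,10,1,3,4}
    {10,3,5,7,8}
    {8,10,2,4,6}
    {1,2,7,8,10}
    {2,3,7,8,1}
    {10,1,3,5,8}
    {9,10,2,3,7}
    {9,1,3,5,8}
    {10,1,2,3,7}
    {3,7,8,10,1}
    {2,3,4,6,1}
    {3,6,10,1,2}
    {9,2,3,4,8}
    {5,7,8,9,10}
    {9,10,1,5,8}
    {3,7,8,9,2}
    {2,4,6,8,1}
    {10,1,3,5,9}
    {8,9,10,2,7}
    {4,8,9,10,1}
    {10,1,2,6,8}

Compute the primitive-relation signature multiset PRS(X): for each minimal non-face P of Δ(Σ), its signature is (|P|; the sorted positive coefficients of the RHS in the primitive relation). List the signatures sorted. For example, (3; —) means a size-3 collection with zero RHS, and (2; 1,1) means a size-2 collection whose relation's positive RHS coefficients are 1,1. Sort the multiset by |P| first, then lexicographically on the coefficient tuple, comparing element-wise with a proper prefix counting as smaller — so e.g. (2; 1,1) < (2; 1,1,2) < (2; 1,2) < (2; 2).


Minimal non-faces — 14 found among 10 rays, 30 max cones:

  {2,5}:  v_{2} + v_{5} = v_{9} — sig = (2; 1)
  {5,6}:  v_{5} + v_{6} = v_{1} + v_{4} + v_{9} + v_{10} — sig = (2; 1,1,1,1)
  {6,7}:  v_{6} + v_{7} = v_{1} + 3·v_{2} + v_{8} + v_{10} — sig = (2; 1,1,1,3)
  {4,5}:  v_{4} + v_{5} = v_{1} + 2·v_{9} — sig = (2; 1,2)
  {4,7}:  v_{4} + v_{7} = 2·v_{2} + v_{8} — sig = (2; 1,2)
  {6,9}:  v_{6} + v_{9} = 2·v_{4} + v_{10} — sig = (2; 1,2)
  {1,2,9}:  v_{1} + v_{2} + v_{9} = v_{4} — sig = (3; 1)
  {1,5,7}:  v_{1} + v_{5} + v_{7} = v_{8} — sig = (3; 1)
  {1,7,9}:  v_{1} + v_{7} + v_{9} = v_{2} + v_{8} — sig = (3; 1,1)
  {3,6,8}:  v_{3} + v_{6} + v_{8} = v_{1} + v_{4} — sig = (3; 1,1)
  {2,3,8,10}:  v_{2} + v_{3} + v_{8} + v_{10} = 0 — sig = (4; —)
  {1,2,4,10}:  v_{1} + v_{2} + v_{4} + v_{10} = v_{6} — sig = (4; 1)
  {3,8,9,10}:  v_{3} + v_{8} + v_{9} + v_{10} = v_{5} — sig = (4; 1)
  {3,4,8,10}:  v_{3} + v_{4} + v_{8} + v_{10} = v_{1} + v_{9} — sig = (4; 1,1)

Sorted signature multiset PRS(X):
{ (2; 1),  (2; 1,1,1,1),  (2; 1,1,1,3),  (2; 1,2) ×3,  (3; 1) ×2,  (3; 1,1) ×2,  (4; —),  (4; 1) ×2,  (4; 1,1) }


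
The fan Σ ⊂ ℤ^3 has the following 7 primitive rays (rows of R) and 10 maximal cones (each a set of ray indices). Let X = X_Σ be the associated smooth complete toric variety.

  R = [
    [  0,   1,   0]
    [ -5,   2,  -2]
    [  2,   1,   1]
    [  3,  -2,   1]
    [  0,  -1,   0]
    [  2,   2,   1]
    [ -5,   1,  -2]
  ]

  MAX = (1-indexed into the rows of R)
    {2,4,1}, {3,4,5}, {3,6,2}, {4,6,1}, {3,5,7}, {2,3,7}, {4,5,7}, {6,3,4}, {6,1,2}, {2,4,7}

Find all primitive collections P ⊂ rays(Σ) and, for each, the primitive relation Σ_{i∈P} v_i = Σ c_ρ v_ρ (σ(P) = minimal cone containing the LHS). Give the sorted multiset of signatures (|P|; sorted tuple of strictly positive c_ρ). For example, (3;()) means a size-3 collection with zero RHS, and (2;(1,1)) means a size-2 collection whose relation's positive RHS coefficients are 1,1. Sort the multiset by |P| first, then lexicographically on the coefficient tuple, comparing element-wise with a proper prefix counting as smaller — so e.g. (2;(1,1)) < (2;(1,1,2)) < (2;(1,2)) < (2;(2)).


Δ(Σ) — 7 vertices, 9 min non-faces:

  {1,5}:  v_{1} + v_{5} = 0  ⇒ sig = (2;())
  {1,3}:  v_{1} + v_{3} = v_{6}  ⇒ sig = (2;(1))
  {1,7}:  v_{1} + v_{7} = v_{2}  ⇒ sig = (2;(1))
  {2,5}:  v_{2} + v_{5} = v_{7}  ⇒ sig = (2;(1))
  {5,6}:  v_{5} + v_{6} = v_{3}  ⇒ sig = (2;(1))
  {6,7}:  v_{6} + v_{7} = v_{2} + v_{3}  ⇒ sig = (2;(1,1))
  {3,4,7}:  v_{3} + v_{4} + v_{7} = 0  ⇒ sig = (3;())
  {2,3,4}:  v_{2} + v_{3} + v_{4} = v_{1}  ⇒ sig = (3;(1))
  {2,4,6}:  v_{2} + v_{4} + v_{6} = 2·v_{1}  ⇒ sig = (3;(2))

so the primitive-relation signature multiset is
[(2;()), (2;(1)), (2;(1)), (2;(1)), (2;(1)), (2;(1,1)), (3;()), (3;(1)), (3;(2))]


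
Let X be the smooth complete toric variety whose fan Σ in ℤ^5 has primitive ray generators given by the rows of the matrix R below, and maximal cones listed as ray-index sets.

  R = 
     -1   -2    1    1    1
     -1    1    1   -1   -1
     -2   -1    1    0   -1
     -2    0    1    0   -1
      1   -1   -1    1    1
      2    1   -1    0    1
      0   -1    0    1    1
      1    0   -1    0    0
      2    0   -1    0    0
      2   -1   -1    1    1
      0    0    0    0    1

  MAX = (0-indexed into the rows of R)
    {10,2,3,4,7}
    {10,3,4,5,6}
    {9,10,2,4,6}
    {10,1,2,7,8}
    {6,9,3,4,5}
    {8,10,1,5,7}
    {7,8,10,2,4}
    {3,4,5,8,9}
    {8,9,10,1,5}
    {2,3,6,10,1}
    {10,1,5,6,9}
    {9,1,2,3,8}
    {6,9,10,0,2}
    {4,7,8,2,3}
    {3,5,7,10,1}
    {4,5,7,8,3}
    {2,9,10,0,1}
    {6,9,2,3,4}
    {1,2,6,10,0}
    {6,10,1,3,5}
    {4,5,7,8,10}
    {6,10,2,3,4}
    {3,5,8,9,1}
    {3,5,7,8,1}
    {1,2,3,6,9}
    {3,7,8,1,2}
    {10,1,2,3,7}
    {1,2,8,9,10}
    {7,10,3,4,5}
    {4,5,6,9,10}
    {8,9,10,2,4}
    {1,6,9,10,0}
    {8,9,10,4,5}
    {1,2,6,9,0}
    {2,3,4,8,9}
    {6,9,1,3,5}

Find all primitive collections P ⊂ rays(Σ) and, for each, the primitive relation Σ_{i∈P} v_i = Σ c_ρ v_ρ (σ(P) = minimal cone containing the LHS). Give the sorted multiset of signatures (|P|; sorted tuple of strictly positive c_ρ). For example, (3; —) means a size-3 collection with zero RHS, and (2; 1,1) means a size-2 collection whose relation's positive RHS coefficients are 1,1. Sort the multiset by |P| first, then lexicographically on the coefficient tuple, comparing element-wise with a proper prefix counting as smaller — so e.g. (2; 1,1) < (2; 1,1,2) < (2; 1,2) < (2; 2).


Minimal non-faces — 13 found among 11 rays, 36 max cones:

  P={1,4}:  v_{1} + v_{4} = 0 — sig = (2; —)
  P={2,5}:  v_{2} + v_{5} = 0 — sig = (2; —)
  P={6,7}:  v_{6} + v_{7} = v_{4} — sig = (2; 1)
  P={6,8}:  v_{6} + v_{8} = v_{9} — sig = (2; 1)
  P={7,9}:  v_{7} + v_{9} = v_{4} + v_{8} — sig = (2; 1,1)
  P={0,7}:  v_{0} + v_{7} = v_{2} + v_{9} + v_{10} — sig = (2; 1,1,1)
  P={0,4}:  v_{0} + v_{4} = v_{2} + v_{6} + v_{9} + v_{10} — sig = (2; 1,1,1,1)
  P={0,5}:  v_{0} + v_{5} = v_{1} + v_{6} + v_{9} + v_{10} — sig = (2; 1,1,1,1)
  P={0,8}:  v_{0} + v_{8} = v_{1} + v_{2} + 2·v_{9} + v_{10} — sig = (2; 1,1,1,2)
  P={0,3}:  v_{0} + v_{3} = v_{1} + v_{2} + 2·v_{6} — sig = (2; 1,1,2)
  P={3,8,10}:  v_{3} + v_{8} + v_{10} = 0 — sig = (3; —)
  P={3,9,10}:  v_{3} + v_{9} + v_{10} = v_{6} — sig = (3; 1)
  P={1,2,6,9,10}:  v_{1} + v_{2} + v_{6} + v_{9} + v_{10} = v_{0} — sig = (5; 1)

Sorted signature multiset PRS(X):
{ (2; —) ×2,  (2; 1) ×2,  (2; 1,1),  (2; 1,1,1),  (2; 1,1,1,1) ×2,  (2; 1,1,1,2),  (2; 1,1,2),  (3; —),  (3; 1),  (5; 1) }


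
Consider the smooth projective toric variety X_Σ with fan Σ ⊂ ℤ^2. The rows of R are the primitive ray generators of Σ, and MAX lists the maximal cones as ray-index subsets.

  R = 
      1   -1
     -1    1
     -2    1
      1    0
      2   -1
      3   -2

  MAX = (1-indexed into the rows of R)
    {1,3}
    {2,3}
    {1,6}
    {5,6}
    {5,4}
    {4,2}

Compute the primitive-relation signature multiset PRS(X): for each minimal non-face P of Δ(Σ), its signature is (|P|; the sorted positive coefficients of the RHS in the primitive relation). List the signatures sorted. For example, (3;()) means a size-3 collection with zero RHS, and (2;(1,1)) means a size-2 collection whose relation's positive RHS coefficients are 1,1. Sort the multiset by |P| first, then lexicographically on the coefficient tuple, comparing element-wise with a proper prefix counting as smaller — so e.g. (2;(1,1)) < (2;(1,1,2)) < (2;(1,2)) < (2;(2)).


Δ(Σ) — 6 vertices, 9 min non-faces:

  P={1,2}:  v_{1} + v_{2} = 0  →  sig = (2;())
  P={3,5}:  v_{3} + v_{5} = 0  →  sig = (2;())
  P={1,4}:  v_{1} + v_{4} = v_{5}  →  sig = (2;(1))
  P={1,5}:  v_{1} + v_{5} = v_{6}  →  sig = (2;(1))
  P={2,5}:  v_{2} + v_{5} = v_{4}  →  sig = (2;(1))
  P={2,6}:  v_{2} + v_{6} = v_{5}  →  sig = (2;(1))
  P={3,4}:  v_{3} + v_{4} = v_{2}  →  sig = (2;(1))
  P={3,6}:  v_{3} + v_{6} = v_{1}  →  sig = (2;(1))
  P={4,6}:  v_{4} + v_{6} = 2·v_{5}  →  sig = (2;(2))

Hence PRS(X_Σ) =
    (2;())
    (2;())
    (2;(1))
    (2;(1))
    (2;(1))
    (2;(1))
    (2;(1))
    (2;(1))
    (2;(2))


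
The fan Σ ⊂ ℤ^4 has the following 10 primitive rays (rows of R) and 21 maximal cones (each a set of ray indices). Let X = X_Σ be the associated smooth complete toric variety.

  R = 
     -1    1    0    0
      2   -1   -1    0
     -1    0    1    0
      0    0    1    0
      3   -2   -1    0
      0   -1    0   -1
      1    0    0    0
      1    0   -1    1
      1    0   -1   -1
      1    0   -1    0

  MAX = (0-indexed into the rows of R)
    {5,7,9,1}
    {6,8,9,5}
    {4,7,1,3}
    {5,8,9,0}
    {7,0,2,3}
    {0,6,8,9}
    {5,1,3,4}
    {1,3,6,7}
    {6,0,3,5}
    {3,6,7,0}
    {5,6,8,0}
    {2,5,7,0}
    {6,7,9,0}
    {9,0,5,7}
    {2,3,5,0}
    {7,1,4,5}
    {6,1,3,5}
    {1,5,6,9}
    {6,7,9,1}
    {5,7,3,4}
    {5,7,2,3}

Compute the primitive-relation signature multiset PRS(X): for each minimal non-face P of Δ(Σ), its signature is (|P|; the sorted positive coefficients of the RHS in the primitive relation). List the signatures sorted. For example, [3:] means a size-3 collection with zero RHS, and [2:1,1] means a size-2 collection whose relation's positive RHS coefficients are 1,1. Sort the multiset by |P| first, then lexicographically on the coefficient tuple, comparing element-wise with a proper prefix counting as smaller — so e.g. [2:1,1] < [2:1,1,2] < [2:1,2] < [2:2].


Minimal non-faces — 18 found among 10 rays, 21 max cones:

  P = {2,9}:  v_{2} + v_{9} = 0 — sig = [2:]
  P = {0,1}:  v_{0} + v_{1} = v_{9} — sig = [2:1]
  P = {0,4}:  v_{0} + v_{4} = v_{1} — sig = [2:1]
  P = {2,6}:  v_{2} + v_{6} = v_{3} — sig = [2:1]
  P = {3,9}:  v_{3} + v_{9} = v_{6} — sig = [2:1]
  P = {1,2}:  v_{1} + v_{2} = v_{3} + v_{5} + v_{7} — sig = [2:1,1,1]
  P = {2,8}:  v_{2} + v_{8} = v_{0} + v_{5} + v_{6} — sig = [2:1,1,1]
  P = {4,8}:  v_{4} + v_{8} = v_{1} + v_{5} + v_{6} + v_{9} — sig = [2:1,1,1,1]
  P = {1,8}:  v_{1} + v_{8} = v_{5} + v_{6} + 2·v_{9} — sig = [2:1,1,2]
  P = {3,8}:  v_{3} + v_{8} = v_{0} + v_{5} + 2·v_{6} — sig = [2:1,1,2]
  P = {4,6}:  v_{4} + v_{6} = 2·v_{1} + v_{3} — sig = [2:1,2]
  P = {4,9}:  v_{4} + v_{9} = 2·v_{1} — sig = [2:2]
  P = {7,8}:  v_{7} + v_{8} = 2·v_{9} — sig = [2:2]
  P = {2,4}:  v_{2} + v_{4} = 2·v_{3} + 2·v_{5} + 2·v_{7} — sig = [2:2,2,2]
  P = {5,6,7}:  v_{5} + v_{6} + v_{7} = v_{1} — sig = [3:1]
  P = {0,3,5,7}:  v_{0} + v_{3} + v_{5} + v_{7} = 0 — sig = [4:]
  P = {0,5,6,9}:  v_{0} + v_{5} + v_{6} + v_{9} = v_{8} — sig = [4:1]
  P = {1,3,5,7}:  v_{1} + v_{3} + v_{5} + v_{7} = v_{4} — sig = [4:1]

so the primitive-relation signature multiset is
{ [2:],  [2:1] ×4,  [2:1,1,1] ×2,  [2:1,1,1,1],  [2:1,1,2] ×2,  [2:1,2],  [2:2] ×2,  [2:2,2,2],  [3:1],  [4:],  [4:1] ×2 }


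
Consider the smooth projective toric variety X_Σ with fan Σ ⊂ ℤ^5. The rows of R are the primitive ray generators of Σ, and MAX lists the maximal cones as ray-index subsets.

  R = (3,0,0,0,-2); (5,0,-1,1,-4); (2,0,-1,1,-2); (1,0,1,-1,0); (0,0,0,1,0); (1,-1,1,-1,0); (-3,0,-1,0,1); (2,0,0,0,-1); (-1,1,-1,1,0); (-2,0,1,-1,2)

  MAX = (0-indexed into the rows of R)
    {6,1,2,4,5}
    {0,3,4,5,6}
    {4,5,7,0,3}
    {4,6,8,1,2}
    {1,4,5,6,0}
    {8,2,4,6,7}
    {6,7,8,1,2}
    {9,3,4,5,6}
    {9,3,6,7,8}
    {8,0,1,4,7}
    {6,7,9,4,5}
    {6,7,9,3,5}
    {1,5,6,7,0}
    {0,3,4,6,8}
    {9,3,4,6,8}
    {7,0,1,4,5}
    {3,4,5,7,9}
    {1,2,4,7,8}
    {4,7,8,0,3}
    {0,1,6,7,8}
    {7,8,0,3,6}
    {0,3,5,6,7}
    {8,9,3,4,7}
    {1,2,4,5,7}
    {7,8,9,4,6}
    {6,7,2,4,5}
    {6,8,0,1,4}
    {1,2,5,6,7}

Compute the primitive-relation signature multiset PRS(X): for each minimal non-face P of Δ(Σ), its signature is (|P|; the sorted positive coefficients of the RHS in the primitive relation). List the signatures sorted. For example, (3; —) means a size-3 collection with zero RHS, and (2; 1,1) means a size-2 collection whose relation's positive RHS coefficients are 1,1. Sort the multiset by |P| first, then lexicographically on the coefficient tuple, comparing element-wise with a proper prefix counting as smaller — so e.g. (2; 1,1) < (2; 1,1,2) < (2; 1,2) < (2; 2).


10 collections generate NE(X_Σ); each relation:

  P={2,9}:  v_{2} + v_{9} = 0  so sig = (2; —)
  P={5,8}:  v_{5} + v_{8} = 0  so sig = (2; —)
  P={0,2}:  v_{0} + v_{2} = v_{1}  so sig = (2; 1)
  P={0,9}:  v_{0} + v_{9} = v_{3}  so sig = (2; 1)
  P={1,9}:  v_{1} + v_{9} = v_{0}  so sig = (2; 1)
  P={2,3}:  v_{2} + v_{3} = v_{0}  so sig = (2; 1)
  P={1,3}:  v_{1} + v_{3} = 2·v_{0}  so sig = (2; 2)
  P={3,4,6,7}:  v_{3} + v_{4} + v_{6} + v_{7} = 0  so sig = (4; —)
  P={0,4,6,7}:  v_{0} + v_{4} + v_{6} + v_{7} = v_{2}  so sig = (4; 1)
  P={1,4,6,7}:  v_{1} + v_{4} + v_{6} + v_{7} = 2·v_{2}  so sig = (4; 2)

Hence PRS(X_Σ) =
    |P|=2: 7 collections, coeffs (), (), (1), (1), (1), (1), (2)
    |P|=4: 3 collections, coeffs (), (1), (2)


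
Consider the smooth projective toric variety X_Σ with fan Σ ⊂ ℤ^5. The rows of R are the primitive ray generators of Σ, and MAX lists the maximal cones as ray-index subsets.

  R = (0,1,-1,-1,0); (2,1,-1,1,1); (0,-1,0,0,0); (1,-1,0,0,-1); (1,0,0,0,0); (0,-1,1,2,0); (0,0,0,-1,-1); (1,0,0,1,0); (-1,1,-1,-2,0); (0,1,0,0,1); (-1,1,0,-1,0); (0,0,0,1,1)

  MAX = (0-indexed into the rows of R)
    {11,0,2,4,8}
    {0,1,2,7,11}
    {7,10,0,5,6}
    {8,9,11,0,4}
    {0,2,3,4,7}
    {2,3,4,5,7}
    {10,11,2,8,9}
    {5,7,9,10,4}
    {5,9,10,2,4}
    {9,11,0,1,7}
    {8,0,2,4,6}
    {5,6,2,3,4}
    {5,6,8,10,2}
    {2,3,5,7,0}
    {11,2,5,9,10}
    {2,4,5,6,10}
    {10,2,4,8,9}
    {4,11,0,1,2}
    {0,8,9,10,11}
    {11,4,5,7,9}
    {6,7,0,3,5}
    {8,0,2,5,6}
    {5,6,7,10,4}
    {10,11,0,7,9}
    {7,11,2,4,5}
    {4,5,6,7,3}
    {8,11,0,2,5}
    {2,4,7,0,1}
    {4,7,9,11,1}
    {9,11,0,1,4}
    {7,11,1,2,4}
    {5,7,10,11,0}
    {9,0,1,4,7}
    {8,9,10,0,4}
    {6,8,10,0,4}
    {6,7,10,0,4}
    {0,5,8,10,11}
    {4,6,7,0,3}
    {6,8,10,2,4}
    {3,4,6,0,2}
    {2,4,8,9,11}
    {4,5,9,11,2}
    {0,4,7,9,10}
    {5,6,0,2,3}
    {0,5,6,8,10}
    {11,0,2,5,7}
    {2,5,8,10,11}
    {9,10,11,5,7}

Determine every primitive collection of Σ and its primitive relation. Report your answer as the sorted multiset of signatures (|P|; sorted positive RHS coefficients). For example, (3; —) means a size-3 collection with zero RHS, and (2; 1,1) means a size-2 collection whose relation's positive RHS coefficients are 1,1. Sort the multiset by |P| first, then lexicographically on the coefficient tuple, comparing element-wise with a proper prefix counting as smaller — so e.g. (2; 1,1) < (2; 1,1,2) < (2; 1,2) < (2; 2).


Σ has 24 primitive collections:

  {6,11}:  v_{6} + v_{11} = 0  ⟹  sig = (2; —)
  {3,9}:  v_{3} + v_{9} = v_{4}  ⟹  sig = (2; 1)
  {3,10}:  v_{3} + v_{10} = v_{6}  ⟹  sig = (2; 1)
  {7,8}:  v_{7} + v_{8} = v_{0}  ⟹  sig = (2; 1)
  {3,11}:  v_{3} + v_{11} = v_{2} + v_{7}  ⟹  sig = (2; 1,1)
  {6,9}:  v_{6} + v_{9} = v_{4} + v_{10}  ⟹  sig = (2; 1,1)
  {1,6}:  v_{1} + v_{6} = v_{0} + v_{4} + v_{7}  ⟹  sig = (2; 1,1,1)
  {1,10}:  v_{1} + v_{10} = v_{0} + v_{7} + v_{9}  ⟹  sig = (2; 1,1,1)
  {3,8}:  v_{3} + v_{8} = v_{0} + v_{2} + v_{6}  ⟹  sig = (2; 1,1,1)
  {1,3}:  v_{1} + v_{3} = v_{0} + v_{2} + v_{4} + 2·v_{7}  ⟹  sig = (2; 1,1,1,2)
  {1,8}:  v_{1} + v_{8} = 2·v_{0} + v_{4} + v_{11}  ⟹  sig = (2; 1,1,2)
  {1,5}:  v_{1} + v_{5} = 2·v_{7} + v_{11}  ⟹  sig = (2; 1,2)
  {2,7,10}:  v_{2} + v_{7} + v_{10} = 0  ⟹  sig = (3; —)
  {4,5,8}:  v_{4} + v_{5} + v_{8} = 0  ⟹  sig = (3; —)
  {0,2,10}:  v_{0} + v_{2} + v_{10} = v_{8}  ⟹  sig = (3; 1)
  {0,4,5}:  v_{0} + v_{4} + v_{5} = v_{7}  ⟹  sig = (3; 1)
  {2,6,7}:  v_{2} + v_{6} + v_{7} = v_{3}  ⟹  sig = (3; 1)
  {4,10,11}:  v_{4} + v_{10} + v_{11} = v_{9}  ⟹  sig = (3; 1)
  {2,7,9}:  v_{2} + v_{7} + v_{9} = v_{4} + v_{11}  ⟹  sig = (3; 1,1)
  {5,8,9}:  v_{5} + v_{8} + v_{9} = v_{10} + v_{11}  ⟹  sig = (3; 1,1)
  {0,2,9}:  v_{0} + v_{2} + v_{9} = v_{4} + v_{8} + v_{11}  ⟹  sig = (3; 1,1,1)
  {0,5,9}:  v_{0} + v_{5} + v_{9} = v_{7} + v_{10} + v_{11}  ⟹  sig = (3; 1,1,1)
  {1,2,9}:  v_{1} + v_{2} + v_{9} = v_{0} + 2·v_{4} + 2·v_{11}  ⟹  sig = (3; 1,2,2)
  {0,4,7,11}:  v_{0} + v_{4} + v_{7} + v_{11} = v_{1}  ⟹  sig = (4; 1)

Hence PRS(X_Σ) =
    (2; —)
    (2; 1)
    (2; 1)
    (2; 1)
    (2; 1,1)
    (2; 1,1)
    (2; 1,1,1)
    (2; 1,1,1)
    (2; 1,1,1)
    (2; 1,1,1,2)
    (2; 1,1,2)
    (2; 1,2)
    (3; —)
    (3; —)
    (3; 1)
    (3; 1)
    (3; 1)
    (3; 1)
    (3; 1,1)
    (3; 1,1)
    (3; 1,1,1)
    (3; 1,1,1)
    (3; 1,2,2)
    (4; 1)


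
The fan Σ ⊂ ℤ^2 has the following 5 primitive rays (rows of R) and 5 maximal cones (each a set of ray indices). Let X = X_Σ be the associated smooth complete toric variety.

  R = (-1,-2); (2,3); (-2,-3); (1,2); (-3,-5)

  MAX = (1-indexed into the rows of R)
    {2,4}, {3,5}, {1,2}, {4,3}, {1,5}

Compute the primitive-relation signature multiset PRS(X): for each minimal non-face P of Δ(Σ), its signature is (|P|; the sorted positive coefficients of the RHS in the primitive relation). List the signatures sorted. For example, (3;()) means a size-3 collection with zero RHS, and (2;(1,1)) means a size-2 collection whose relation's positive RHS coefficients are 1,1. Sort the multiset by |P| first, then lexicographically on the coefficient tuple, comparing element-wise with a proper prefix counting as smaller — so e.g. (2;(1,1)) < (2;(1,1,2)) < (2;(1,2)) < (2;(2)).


Primitive collections (5):

  P = {1,4}:  v_{1} + v_{4} = 0  ⟹  sig = (2;())
  P = {2,3}:  v_{2} + v_{3} = 0  ⟹  sig = (2;())
  P = {1,3}:  v_{1} + v_{3} = v_{5}  ⟹  sig = (2;(1))
  P = {2,5}:  v_{2} + v_{5} = v_{1}  ⟹  sig = (2;(1))
  P = {4,5}:  v_{4} + v_{5} = v_{3}  ⟹  sig = (2;(1))

Hence PRS(X_Σ) =
{ (2;()) ×2,  (2;(1)) ×3 }
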